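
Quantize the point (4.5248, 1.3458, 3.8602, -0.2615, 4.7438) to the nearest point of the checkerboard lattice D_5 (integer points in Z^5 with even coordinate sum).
(4, 1, 4, 0, 5)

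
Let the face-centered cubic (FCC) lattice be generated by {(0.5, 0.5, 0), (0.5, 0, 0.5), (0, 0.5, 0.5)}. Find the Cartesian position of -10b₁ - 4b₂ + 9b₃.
(-7, -0.5, 2.5)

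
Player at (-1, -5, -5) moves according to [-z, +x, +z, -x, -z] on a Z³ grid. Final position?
(-1, -5, -6)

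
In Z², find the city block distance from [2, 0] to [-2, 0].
4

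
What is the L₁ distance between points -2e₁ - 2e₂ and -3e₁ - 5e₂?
4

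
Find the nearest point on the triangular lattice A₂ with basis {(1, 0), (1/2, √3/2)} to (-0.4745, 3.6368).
(0, 3.464)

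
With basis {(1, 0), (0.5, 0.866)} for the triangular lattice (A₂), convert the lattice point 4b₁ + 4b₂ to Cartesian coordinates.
(6, 3.464)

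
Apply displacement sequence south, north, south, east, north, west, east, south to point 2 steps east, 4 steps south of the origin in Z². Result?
(3, -5)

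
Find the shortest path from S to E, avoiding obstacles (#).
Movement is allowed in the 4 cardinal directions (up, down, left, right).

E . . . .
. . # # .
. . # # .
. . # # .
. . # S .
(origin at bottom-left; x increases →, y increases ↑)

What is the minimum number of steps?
9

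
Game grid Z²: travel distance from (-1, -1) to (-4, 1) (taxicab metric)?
5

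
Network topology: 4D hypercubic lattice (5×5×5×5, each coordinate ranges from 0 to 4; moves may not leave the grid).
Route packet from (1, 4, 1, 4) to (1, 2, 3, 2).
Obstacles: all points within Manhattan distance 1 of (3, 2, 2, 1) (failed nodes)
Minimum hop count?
6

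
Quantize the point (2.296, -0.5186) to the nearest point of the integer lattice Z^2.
(2, -1)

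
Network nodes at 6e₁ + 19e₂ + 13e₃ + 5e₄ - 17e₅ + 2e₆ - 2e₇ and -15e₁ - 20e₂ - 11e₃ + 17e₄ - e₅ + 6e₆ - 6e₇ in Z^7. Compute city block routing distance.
120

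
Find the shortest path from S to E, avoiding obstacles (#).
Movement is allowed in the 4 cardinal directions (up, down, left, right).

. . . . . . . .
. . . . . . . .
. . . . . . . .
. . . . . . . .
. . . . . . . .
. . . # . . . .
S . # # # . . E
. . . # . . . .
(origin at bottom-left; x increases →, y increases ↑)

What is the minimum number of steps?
11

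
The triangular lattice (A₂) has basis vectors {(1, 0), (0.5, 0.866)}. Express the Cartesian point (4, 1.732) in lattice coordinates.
3b₁ + 2b₂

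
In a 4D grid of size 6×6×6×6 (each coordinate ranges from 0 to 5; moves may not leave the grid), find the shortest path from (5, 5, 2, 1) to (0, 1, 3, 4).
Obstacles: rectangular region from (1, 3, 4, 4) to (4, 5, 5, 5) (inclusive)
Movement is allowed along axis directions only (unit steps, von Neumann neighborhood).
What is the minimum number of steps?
13
(one shortest path: (5, 5, 2, 1) → (4, 5, 2, 1) → (3, 5, 2, 1) → (2, 5, 2, 1) → (1, 5, 2, 1) → (0, 5, 2, 1) → (0, 4, 2, 1) → (0, 3, 2, 1) → (0, 2, 2, 1) → (0, 1, 2, 1) → (0, 1, 3, 1) → (0, 1, 3, 2) → (0, 1, 3, 3) → (0, 1, 3, 4))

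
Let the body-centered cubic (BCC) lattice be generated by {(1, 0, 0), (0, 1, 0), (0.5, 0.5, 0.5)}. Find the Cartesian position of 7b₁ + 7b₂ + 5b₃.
(9.5, 9.5, 2.5)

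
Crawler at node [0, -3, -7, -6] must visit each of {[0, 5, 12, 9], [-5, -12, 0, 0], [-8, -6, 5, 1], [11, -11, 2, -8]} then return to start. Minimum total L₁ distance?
148
(one optimal route: (0, -3, -7, -6) → (0, 5, 12, 9) → (-8, -6, 5, 1) → (-5, -12, 0, 0) → (11, -11, 2, -8) → (0, -3, -7, -6))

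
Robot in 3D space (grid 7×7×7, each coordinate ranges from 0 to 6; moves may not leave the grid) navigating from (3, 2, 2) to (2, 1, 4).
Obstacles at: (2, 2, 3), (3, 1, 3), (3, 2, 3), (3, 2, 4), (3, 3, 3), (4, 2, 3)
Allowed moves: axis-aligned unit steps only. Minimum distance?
4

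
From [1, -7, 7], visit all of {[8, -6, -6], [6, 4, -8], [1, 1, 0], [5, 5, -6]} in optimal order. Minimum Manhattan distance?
47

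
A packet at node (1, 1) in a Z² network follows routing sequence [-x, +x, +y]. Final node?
(1, 2)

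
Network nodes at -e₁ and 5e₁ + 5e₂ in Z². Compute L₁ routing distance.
11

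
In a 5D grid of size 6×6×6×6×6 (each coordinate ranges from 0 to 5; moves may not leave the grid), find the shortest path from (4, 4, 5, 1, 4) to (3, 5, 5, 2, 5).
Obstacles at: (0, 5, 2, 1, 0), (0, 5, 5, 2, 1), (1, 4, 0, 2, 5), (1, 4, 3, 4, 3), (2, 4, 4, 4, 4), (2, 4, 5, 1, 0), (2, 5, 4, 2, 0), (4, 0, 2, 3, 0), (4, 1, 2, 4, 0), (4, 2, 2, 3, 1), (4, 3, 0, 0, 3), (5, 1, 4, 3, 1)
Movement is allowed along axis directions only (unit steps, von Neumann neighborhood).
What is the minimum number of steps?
4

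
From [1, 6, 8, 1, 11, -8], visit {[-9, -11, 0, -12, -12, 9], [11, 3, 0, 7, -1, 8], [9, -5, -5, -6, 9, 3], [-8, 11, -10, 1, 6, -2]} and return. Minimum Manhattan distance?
278
(one optimal route: (1, 6, 8, 1, 11, -8) → (11, 3, 0, 7, -1, 8) → (-9, -11, 0, -12, -12, 9) → (9, -5, -5, -6, 9, 3) → (-8, 11, -10, 1, 6, -2) → (1, 6, 8, 1, 11, -8))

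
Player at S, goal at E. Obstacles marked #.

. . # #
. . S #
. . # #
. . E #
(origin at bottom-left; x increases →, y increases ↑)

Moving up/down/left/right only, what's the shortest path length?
4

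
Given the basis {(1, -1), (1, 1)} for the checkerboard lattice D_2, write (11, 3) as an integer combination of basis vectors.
4b₁ + 7b₂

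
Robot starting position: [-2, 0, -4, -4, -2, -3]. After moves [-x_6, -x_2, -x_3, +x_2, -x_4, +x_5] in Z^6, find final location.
(-2, 0, -5, -5, -1, -4)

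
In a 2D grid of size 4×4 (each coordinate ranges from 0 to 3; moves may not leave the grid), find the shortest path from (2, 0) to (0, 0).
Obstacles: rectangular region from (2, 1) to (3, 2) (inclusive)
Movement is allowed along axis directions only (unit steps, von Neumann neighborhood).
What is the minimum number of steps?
2
(one shortest path: (2, 0) → (1, 0) → (0, 0))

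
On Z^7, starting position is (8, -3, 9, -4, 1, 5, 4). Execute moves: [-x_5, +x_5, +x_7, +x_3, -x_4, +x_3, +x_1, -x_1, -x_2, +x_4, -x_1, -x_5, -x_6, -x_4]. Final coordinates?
(7, -4, 11, -5, 0, 4, 5)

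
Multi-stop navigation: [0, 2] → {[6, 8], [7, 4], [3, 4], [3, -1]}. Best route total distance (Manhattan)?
20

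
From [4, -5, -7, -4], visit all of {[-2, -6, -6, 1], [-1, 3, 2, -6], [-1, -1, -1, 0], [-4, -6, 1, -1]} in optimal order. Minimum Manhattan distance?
48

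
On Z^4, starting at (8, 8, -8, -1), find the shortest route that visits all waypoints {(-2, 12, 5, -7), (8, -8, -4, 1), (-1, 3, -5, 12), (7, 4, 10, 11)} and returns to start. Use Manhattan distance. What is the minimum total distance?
152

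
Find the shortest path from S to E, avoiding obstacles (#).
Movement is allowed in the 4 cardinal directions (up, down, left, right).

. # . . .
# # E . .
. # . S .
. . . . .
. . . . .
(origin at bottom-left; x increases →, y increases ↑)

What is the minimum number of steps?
2
(one shortest path: (3, 2) → (2, 2) → (2, 3))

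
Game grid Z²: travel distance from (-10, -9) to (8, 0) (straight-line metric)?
20.1246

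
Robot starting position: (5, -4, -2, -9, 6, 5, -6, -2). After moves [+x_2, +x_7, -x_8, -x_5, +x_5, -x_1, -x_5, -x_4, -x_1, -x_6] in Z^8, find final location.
(3, -3, -2, -10, 5, 4, -5, -3)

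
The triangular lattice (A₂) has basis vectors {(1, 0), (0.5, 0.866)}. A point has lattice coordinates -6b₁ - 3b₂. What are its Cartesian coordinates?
(-7.5, -2.598)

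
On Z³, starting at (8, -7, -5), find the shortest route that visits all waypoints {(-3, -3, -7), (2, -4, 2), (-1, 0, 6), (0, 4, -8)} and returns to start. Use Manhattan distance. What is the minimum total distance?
74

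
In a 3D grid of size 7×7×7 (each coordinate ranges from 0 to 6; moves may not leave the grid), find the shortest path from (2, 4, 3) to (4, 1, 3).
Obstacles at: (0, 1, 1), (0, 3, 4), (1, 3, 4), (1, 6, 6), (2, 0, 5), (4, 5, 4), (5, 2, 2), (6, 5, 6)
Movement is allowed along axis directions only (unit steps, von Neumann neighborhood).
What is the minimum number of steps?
5
(one shortest path: (2, 4, 3) → (3, 4, 3) → (4, 4, 3) → (4, 3, 3) → (4, 2, 3) → (4, 1, 3))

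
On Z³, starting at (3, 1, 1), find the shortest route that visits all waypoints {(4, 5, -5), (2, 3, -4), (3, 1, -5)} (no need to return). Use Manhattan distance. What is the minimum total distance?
15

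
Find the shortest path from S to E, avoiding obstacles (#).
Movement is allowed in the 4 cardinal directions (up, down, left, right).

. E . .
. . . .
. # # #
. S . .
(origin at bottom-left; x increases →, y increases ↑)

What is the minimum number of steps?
5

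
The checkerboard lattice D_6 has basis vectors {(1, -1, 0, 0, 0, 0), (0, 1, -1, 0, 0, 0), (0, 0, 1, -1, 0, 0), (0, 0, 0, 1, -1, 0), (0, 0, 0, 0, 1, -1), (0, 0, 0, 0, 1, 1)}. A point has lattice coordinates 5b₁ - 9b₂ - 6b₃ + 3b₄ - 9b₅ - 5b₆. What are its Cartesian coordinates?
(5, -14, 3, 9, -17, 4)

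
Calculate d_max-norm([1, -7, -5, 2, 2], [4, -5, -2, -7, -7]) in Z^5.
9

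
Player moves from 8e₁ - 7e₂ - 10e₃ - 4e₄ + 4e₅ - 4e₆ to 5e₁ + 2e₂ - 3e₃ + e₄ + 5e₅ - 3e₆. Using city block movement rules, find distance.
26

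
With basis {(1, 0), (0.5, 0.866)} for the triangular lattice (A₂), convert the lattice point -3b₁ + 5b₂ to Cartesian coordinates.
(-0.5, 4.33)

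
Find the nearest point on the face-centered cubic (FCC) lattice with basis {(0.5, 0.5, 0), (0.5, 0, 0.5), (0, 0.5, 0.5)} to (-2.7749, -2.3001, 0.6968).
(-3, -2.5, 0.5)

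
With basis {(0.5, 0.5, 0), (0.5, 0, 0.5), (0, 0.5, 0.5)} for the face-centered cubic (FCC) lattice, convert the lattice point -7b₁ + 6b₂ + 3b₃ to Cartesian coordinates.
(-0.5, -2, 4.5)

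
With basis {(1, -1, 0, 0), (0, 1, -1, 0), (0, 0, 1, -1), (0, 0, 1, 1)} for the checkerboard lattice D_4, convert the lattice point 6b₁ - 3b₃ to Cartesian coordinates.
(6, -6, -3, 3)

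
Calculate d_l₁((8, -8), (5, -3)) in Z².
8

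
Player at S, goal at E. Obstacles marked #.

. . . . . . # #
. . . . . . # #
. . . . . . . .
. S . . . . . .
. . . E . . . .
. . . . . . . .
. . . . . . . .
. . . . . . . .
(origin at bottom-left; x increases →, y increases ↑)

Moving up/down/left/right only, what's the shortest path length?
3
(one shortest path: (1, 4) → (2, 4) → (3, 4) → (3, 3))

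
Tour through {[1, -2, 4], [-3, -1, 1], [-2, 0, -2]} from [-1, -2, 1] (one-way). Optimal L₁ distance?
18
(one optimal route: (-1, -2, 1) → (1, -2, 4) → (-3, -1, 1) → (-2, 0, -2))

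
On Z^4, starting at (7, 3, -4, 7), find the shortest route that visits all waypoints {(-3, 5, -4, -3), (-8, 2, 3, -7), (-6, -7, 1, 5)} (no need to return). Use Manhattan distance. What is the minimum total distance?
66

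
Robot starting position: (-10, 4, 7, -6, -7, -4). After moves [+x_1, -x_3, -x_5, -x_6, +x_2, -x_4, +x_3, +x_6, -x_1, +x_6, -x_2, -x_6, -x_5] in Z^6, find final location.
(-10, 4, 7, -7, -9, -4)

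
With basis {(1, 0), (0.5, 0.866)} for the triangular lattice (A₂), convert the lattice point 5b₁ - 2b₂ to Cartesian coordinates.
(4, -1.732)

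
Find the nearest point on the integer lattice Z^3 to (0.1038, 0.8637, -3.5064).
(0, 1, -4)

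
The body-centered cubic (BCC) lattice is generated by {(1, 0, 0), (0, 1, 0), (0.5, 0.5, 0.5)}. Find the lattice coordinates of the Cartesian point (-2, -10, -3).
b₁ - 7b₂ - 6b₃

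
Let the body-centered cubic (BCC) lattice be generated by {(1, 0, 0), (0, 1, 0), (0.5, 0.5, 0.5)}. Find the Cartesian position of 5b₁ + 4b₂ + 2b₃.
(6, 5, 1)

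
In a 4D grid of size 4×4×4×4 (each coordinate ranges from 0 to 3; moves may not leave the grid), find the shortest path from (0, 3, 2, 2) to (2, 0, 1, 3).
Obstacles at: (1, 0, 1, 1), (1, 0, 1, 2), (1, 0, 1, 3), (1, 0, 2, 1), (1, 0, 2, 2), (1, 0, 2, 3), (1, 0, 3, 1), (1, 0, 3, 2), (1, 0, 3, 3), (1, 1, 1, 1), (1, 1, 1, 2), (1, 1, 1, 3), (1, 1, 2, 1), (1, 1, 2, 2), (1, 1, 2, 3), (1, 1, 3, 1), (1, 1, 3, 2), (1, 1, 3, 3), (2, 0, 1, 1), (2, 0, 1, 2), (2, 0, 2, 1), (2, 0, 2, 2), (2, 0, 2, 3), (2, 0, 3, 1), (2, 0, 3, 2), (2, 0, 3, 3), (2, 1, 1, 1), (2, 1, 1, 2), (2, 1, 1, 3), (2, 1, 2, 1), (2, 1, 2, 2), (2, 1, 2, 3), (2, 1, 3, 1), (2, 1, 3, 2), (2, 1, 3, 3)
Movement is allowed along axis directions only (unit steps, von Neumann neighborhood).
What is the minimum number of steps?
9
(one shortest path: (0, 3, 2, 2) → (1, 3, 2, 2) → (2, 3, 2, 2) → (3, 3, 2, 2) → (3, 2, 2, 2) → (3, 1, 2, 2) → (3, 0, 2, 2) → (3, 0, 1, 2) → (3, 0, 1, 3) → (2, 0, 1, 3))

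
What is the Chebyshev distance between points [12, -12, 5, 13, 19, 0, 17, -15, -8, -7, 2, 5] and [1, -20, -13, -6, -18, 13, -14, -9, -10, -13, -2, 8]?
37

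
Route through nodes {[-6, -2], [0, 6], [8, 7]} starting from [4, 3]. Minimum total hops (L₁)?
31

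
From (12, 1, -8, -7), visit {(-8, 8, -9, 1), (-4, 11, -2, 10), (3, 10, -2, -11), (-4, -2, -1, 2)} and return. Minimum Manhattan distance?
138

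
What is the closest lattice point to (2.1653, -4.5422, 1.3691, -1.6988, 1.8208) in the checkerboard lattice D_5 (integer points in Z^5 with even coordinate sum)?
(2, -5, 1, -2, 2)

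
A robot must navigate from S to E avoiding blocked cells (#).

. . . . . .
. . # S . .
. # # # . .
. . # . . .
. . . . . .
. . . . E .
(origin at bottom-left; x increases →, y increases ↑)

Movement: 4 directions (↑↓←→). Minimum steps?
5
(one shortest path: (3, 4) → (4, 4) → (4, 3) → (4, 2) → (4, 1) → (4, 0))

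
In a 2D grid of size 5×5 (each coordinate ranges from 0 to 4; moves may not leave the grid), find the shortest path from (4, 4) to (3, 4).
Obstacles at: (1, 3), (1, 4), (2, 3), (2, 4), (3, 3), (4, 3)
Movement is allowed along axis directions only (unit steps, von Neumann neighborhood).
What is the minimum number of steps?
1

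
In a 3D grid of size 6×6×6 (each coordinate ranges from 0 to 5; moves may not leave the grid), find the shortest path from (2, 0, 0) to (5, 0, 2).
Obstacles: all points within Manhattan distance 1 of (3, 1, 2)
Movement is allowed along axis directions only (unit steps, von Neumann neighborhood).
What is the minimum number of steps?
5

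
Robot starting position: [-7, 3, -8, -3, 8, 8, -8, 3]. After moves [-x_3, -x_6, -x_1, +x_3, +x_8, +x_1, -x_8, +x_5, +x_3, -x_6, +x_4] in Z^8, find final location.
(-7, 3, -7, -2, 9, 6, -8, 3)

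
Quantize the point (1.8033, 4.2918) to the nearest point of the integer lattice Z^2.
(2, 4)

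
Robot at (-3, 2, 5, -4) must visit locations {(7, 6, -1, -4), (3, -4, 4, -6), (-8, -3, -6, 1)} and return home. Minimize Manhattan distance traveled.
96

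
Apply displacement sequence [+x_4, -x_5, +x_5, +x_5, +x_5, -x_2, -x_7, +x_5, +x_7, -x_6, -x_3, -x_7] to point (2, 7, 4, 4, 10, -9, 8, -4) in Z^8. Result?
(2, 6, 3, 5, 13, -10, 7, -4)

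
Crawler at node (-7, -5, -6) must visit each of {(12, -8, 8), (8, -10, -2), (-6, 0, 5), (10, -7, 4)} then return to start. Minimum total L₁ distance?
88
(one optimal route: (-7, -5, -6) → (8, -10, -2) → (12, -8, 8) → (10, -7, 4) → (-6, 0, 5) → (-7, -5, -6))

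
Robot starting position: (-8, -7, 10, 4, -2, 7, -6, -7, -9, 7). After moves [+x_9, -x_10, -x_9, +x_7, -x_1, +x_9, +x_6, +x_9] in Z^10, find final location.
(-9, -7, 10, 4, -2, 8, -5, -7, -7, 6)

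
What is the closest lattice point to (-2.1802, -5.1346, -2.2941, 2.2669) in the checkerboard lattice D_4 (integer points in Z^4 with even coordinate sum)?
(-2, -5, -3, 2)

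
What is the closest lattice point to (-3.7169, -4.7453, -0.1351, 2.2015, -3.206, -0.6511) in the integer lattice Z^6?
(-4, -5, 0, 2, -3, -1)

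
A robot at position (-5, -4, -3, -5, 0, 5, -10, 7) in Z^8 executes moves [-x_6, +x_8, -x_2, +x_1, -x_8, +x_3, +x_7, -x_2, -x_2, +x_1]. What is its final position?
(-3, -7, -2, -5, 0, 4, -9, 7)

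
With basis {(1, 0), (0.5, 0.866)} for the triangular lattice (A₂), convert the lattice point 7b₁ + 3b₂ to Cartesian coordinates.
(8.5, 2.598)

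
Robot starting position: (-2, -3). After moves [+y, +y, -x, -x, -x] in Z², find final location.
(-5, -1)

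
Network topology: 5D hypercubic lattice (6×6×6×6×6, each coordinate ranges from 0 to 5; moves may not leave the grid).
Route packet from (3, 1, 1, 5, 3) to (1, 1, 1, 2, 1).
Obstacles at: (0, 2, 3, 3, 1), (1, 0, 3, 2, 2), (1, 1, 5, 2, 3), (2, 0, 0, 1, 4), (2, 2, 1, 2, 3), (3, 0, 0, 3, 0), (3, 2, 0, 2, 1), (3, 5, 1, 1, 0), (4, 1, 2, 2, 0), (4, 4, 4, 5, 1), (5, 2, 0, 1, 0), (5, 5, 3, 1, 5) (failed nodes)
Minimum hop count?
7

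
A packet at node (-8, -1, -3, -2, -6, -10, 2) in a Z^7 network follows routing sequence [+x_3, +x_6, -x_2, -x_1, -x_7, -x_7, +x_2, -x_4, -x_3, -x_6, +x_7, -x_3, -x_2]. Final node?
(-9, -2, -4, -3, -6, -10, 1)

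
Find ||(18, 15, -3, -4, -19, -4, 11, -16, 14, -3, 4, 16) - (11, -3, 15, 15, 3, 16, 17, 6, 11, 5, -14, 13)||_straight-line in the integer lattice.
53.5537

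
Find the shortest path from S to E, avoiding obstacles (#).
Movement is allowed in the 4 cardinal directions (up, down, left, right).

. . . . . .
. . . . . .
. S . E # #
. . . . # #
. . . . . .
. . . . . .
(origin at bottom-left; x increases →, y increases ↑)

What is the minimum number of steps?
2
(one shortest path: (1, 3) → (2, 3) → (3, 3))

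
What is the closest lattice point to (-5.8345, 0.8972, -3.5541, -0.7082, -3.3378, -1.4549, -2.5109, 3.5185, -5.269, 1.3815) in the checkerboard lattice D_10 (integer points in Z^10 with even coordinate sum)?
(-6, 1, -4, -1, -3, -1, -2, 4, -5, 1)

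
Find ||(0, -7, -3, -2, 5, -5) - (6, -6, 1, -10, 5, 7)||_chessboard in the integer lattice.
12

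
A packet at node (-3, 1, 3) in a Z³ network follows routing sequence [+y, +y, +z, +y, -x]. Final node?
(-4, 4, 4)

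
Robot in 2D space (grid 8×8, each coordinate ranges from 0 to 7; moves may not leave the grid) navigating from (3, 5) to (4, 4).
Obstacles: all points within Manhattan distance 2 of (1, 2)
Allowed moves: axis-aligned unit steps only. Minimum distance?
2
(one shortest path: (3, 5) → (4, 5) → (4, 4))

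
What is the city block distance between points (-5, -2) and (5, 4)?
16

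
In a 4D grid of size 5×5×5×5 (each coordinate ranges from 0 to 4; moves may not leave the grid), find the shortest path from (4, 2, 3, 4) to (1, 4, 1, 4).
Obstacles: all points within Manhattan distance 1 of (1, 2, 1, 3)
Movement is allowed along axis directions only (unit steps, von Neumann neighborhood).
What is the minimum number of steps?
7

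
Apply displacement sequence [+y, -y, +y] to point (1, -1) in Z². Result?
(1, 0)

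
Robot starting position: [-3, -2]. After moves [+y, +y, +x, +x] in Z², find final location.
(-1, 0)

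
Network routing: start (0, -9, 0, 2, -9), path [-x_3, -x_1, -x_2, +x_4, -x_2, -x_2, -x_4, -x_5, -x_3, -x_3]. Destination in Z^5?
(-1, -12, -3, 2, -10)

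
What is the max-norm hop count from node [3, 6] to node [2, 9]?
3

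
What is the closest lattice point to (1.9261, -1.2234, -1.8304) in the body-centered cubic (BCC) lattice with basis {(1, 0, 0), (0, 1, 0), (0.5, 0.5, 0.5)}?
(2, -1, -2)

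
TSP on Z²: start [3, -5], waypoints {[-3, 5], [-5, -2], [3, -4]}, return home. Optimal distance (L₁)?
36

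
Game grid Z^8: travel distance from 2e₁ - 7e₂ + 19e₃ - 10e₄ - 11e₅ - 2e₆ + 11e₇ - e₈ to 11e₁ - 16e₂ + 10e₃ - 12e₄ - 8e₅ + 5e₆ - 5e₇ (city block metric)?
56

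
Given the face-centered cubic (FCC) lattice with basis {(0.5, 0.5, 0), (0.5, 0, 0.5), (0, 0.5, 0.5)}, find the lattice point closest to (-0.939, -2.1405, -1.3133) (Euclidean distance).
(-1, -2, -1)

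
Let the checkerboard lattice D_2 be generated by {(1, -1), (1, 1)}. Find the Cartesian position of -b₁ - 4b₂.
(-5, -3)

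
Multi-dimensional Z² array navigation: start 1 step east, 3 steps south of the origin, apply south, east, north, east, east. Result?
(4, -3)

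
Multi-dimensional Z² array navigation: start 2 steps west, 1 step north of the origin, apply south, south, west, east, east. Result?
(-1, -1)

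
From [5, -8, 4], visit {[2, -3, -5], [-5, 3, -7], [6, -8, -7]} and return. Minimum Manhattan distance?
66
(one optimal route: (5, -8, 4) → (2, -3, -5) → (-5, 3, -7) → (6, -8, -7) → (5, -8, 4))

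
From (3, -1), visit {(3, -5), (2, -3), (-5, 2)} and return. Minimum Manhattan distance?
30
(one optimal route: (3, -1) → (3, -5) → (2, -3) → (-5, 2) → (3, -1))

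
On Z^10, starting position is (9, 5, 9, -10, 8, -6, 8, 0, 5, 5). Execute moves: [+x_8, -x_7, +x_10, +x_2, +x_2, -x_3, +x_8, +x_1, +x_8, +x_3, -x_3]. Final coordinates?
(10, 7, 8, -10, 8, -6, 7, 3, 5, 6)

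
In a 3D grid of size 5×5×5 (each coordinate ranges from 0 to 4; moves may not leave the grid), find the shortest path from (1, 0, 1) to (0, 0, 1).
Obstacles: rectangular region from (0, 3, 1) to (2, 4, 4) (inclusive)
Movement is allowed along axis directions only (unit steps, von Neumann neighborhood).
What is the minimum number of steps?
1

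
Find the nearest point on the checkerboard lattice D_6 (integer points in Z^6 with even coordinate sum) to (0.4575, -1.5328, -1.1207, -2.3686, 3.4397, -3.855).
(0, -2, -1, -2, 3, -4)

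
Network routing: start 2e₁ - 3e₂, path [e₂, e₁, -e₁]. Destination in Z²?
(2, -2)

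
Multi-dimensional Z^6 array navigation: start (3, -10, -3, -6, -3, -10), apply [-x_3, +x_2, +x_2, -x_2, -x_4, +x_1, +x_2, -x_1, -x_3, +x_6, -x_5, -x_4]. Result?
(3, -8, -5, -8, -4, -9)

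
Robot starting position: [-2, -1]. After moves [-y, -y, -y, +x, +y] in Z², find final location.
(-1, -3)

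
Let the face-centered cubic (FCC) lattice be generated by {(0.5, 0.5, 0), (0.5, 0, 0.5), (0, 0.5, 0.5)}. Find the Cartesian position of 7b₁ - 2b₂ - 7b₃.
(2.5, 0, -4.5)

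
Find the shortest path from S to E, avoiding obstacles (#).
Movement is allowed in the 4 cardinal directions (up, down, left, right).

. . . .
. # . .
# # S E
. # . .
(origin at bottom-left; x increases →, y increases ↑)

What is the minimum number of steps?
1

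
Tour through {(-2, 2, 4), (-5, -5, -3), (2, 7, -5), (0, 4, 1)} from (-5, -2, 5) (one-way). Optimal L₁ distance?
46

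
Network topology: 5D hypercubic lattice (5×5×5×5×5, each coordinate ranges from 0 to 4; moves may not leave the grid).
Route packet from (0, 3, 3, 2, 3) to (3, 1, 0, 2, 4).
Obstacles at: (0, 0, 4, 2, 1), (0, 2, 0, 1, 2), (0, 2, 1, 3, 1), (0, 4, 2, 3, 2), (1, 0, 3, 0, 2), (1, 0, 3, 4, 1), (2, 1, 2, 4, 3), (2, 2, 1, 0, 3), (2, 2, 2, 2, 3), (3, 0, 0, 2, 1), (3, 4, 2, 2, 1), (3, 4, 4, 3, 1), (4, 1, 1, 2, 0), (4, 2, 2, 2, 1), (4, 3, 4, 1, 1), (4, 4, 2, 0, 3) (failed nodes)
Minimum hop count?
9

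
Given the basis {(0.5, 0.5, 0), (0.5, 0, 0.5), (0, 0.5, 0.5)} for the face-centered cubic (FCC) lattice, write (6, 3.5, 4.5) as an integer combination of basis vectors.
5b₁ + 7b₂ + 2b₃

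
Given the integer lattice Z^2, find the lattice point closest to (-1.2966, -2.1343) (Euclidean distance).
(-1, -2)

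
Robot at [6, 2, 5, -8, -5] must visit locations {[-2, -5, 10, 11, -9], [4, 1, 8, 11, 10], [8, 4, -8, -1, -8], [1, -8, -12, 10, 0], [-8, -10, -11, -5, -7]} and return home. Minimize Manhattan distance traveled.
210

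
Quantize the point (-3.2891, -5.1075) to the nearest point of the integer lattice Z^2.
(-3, -5)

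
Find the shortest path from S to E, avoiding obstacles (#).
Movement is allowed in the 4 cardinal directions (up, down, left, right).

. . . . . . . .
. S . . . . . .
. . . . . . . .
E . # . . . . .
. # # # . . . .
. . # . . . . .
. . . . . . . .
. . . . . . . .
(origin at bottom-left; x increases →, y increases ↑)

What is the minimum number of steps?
3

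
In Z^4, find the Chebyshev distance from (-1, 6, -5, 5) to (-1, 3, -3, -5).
10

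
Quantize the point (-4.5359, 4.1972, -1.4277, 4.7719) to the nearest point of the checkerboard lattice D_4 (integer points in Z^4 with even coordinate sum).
(-4, 4, -1, 5)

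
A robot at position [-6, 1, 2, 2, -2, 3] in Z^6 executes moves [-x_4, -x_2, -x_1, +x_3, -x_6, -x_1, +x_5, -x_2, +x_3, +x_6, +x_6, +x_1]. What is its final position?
(-7, -1, 4, 1, -1, 4)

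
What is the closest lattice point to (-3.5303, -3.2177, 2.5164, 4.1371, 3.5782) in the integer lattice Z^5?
(-4, -3, 3, 4, 4)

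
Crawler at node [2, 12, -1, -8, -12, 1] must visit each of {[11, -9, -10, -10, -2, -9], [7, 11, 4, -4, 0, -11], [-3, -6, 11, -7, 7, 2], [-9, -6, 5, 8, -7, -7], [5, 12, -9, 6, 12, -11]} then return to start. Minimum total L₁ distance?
306
(one optimal route: (2, 12, -1, -8, -12, 1) → (7, 11, 4, -4, 0, -11) → (5, 12, -9, 6, 12, -11) → (11, -9, -10, -10, -2, -9) → (-9, -6, 5, 8, -7, -7) → (-3, -6, 11, -7, 7, 2) → (2, 12, -1, -8, -12, 1))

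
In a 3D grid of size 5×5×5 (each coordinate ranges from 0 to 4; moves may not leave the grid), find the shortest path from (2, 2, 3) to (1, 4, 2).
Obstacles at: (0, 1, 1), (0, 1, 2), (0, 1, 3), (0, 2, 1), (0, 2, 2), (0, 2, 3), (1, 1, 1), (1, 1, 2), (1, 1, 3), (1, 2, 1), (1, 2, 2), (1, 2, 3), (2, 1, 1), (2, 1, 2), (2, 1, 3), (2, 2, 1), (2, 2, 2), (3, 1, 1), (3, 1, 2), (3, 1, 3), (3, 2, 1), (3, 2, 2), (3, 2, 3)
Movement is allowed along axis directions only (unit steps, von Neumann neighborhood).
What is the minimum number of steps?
4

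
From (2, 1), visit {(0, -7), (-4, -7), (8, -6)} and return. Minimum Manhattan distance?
40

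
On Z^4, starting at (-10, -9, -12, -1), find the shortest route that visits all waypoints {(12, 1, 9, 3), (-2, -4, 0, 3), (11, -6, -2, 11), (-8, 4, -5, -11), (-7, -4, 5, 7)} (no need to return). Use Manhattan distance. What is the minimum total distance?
135
(one optimal route: (-10, -9, -12, -1) → (-8, 4, -5, -11) → (-7, -4, 5, 7) → (-2, -4, 0, 3) → (11, -6, -2, 11) → (12, 1, 9, 3))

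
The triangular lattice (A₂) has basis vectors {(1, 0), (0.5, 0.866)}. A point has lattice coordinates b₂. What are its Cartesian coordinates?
(0.5, 0.866)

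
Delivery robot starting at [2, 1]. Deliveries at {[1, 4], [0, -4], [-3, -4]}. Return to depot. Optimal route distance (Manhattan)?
26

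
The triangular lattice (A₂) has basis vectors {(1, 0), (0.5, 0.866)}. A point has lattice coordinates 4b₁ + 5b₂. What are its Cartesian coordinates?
(6.5, 4.33)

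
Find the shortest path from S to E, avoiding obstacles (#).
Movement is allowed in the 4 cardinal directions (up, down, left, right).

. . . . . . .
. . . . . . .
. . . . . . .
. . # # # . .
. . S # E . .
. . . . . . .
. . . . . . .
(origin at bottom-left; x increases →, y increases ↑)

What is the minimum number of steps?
4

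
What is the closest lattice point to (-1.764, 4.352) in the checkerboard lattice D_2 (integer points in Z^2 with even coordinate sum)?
(-2, 4)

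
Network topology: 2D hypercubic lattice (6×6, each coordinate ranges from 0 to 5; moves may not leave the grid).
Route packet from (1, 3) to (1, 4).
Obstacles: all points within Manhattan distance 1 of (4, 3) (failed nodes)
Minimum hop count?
1
(one shortest path: (1, 3) → (1, 4))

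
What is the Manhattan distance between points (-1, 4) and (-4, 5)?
4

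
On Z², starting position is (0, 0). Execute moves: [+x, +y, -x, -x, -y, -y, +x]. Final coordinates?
(0, -1)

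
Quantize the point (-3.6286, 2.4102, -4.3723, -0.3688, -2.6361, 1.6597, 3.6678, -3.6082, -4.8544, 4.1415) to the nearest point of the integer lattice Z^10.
(-4, 2, -4, 0, -3, 2, 4, -4, -5, 4)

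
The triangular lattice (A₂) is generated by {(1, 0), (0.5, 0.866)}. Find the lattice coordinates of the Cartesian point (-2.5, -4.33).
-5b₂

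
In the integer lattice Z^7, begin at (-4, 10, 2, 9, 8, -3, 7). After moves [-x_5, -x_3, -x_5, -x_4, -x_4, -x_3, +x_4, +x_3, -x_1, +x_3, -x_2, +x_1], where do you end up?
(-4, 9, 2, 8, 6, -3, 7)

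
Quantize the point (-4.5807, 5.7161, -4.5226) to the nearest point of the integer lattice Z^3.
(-5, 6, -5)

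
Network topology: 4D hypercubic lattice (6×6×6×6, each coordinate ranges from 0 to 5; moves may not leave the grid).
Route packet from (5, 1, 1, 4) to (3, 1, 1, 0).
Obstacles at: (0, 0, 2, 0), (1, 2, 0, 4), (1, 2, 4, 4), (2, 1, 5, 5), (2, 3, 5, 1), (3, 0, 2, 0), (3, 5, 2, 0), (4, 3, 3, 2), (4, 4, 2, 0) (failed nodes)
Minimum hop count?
6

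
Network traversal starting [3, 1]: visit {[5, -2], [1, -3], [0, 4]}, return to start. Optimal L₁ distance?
24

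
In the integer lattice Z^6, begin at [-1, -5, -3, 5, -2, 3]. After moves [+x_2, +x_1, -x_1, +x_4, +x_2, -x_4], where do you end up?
(-1, -3, -3, 5, -2, 3)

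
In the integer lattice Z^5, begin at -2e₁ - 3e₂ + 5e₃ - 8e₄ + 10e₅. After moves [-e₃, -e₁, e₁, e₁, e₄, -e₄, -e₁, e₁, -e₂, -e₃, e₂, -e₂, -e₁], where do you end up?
(-2, -4, 3, -8, 10)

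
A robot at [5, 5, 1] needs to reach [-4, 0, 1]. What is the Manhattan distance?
14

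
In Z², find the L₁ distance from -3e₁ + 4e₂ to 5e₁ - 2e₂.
14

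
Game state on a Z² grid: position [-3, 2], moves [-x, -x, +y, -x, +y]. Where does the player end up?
(-6, 4)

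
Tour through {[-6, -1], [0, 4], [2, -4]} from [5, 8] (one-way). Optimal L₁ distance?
30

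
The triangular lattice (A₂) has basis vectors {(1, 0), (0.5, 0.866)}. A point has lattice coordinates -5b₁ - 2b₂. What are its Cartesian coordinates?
(-6, -1.732)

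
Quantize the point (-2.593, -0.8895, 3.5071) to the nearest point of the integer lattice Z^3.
(-3, -1, 4)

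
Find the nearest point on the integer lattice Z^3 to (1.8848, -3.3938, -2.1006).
(2, -3, -2)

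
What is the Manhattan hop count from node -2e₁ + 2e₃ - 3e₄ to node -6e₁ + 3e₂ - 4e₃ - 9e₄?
19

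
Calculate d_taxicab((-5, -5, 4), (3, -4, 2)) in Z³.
11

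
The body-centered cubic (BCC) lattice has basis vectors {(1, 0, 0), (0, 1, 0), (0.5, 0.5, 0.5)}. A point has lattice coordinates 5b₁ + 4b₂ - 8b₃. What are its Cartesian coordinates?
(1, 0, -4)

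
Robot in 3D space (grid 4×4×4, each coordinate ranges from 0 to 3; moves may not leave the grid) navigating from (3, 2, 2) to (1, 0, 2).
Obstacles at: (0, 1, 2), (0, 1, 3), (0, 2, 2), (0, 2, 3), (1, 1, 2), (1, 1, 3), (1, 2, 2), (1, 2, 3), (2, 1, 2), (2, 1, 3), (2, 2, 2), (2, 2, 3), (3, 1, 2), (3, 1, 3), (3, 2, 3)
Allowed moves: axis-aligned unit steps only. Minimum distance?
6
(one shortest path: (3, 2, 2) → (3, 2, 1) → (2, 2, 1) → (1, 2, 1) → (1, 1, 1) → (1, 0, 1) → (1, 0, 2))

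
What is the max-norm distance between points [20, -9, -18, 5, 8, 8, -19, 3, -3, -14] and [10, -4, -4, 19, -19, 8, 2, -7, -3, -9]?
27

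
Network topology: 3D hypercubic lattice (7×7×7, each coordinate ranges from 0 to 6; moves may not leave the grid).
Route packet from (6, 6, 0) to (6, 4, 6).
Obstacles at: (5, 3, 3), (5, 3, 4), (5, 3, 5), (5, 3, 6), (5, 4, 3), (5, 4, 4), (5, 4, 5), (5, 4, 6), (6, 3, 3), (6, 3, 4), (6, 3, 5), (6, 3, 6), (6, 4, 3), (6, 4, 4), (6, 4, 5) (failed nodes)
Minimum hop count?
8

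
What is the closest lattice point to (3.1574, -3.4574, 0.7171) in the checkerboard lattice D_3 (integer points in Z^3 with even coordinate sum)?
(3, -4, 1)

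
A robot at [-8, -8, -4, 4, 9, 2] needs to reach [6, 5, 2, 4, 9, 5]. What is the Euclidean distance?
20.2485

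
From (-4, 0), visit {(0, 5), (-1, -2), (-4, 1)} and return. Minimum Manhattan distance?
22
(one optimal route: (-4, 0) → (-1, -2) → (0, 5) → (-4, 1) → (-4, 0))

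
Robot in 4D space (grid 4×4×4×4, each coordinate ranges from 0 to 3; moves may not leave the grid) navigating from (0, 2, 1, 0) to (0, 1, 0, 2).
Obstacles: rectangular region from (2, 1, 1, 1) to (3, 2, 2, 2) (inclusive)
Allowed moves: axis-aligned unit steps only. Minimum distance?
4
(one shortest path: (0, 2, 1, 0) → (0, 1, 1, 0) → (0, 1, 0, 0) → (0, 1, 0, 1) → (0, 1, 0, 2))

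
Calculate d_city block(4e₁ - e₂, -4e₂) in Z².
7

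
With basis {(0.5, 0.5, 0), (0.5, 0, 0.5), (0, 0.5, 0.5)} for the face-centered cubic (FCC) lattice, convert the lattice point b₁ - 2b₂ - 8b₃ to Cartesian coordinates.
(-0.5, -3.5, -5)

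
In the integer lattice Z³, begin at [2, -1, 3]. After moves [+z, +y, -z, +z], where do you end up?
(2, 0, 4)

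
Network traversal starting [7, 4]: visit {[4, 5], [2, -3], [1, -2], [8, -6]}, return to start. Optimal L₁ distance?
36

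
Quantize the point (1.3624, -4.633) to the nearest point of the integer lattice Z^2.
(1, -5)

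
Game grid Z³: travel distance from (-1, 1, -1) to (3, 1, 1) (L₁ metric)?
6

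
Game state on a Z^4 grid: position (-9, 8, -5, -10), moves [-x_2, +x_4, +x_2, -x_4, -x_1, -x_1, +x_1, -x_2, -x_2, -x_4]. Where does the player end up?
(-10, 6, -5, -11)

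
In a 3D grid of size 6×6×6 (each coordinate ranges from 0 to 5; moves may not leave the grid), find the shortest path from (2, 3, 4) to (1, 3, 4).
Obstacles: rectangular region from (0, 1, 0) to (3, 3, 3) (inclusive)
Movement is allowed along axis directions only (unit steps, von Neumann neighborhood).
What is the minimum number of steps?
1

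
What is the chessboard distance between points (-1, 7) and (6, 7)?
7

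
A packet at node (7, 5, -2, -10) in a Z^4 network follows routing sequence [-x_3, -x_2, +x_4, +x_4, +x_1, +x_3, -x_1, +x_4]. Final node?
(7, 4, -2, -7)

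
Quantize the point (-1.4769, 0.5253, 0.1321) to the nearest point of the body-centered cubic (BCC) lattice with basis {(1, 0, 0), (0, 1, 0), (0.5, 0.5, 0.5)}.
(-1.5, 0.5, 0.5)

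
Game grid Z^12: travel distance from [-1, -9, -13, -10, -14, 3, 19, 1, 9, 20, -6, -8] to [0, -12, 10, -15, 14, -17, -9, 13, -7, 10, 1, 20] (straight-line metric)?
62.1691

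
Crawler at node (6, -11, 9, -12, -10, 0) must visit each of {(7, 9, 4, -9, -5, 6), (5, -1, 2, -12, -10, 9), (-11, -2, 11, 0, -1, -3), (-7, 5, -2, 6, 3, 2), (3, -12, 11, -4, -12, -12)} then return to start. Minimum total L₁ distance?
218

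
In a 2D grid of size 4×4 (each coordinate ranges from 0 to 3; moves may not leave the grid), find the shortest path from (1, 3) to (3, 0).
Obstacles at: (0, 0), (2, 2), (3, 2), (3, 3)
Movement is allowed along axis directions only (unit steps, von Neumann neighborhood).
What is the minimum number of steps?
5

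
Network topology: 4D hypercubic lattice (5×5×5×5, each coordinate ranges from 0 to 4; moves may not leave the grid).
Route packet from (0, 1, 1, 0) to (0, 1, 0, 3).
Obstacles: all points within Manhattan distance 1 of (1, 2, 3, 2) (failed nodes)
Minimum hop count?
4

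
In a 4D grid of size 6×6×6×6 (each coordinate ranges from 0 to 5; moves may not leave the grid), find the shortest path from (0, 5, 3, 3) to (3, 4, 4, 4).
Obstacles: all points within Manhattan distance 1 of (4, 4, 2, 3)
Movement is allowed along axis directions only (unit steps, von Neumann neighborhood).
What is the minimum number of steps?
6
(one shortest path: (0, 5, 3, 3) → (1, 5, 3, 3) → (2, 5, 3, 3) → (3, 5, 3, 3) → (3, 4, 3, 3) → (3, 4, 4, 3) → (3, 4, 4, 4))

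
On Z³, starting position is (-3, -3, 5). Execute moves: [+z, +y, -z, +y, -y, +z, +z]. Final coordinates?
(-3, -2, 7)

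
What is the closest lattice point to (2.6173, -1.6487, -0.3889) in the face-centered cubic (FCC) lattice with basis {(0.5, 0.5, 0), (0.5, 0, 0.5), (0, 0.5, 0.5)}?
(2.5, -2, -0.5)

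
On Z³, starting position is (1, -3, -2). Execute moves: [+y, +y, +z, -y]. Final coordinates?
(1, -2, -1)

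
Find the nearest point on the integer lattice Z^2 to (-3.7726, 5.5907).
(-4, 6)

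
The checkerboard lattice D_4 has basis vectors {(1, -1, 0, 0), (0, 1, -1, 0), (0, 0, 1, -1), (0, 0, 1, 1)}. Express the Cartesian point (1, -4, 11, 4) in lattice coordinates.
b₁ - 3b₂ + 2b₃ + 6b₄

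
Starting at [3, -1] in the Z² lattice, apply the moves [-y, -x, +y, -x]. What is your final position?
(1, -1)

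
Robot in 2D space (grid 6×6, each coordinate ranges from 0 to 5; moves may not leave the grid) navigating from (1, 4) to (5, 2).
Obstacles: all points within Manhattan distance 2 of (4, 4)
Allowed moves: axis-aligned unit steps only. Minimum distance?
8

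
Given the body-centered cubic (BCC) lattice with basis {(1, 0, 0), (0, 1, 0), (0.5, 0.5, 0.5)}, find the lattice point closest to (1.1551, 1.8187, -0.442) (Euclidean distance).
(1.5, 1.5, -0.5)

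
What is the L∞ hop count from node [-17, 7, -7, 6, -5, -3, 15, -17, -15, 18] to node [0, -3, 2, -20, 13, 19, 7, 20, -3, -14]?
37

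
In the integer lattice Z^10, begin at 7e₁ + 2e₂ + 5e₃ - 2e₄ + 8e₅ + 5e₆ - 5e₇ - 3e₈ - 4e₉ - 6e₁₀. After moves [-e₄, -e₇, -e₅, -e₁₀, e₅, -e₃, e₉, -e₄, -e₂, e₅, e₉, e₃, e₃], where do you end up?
(7, 1, 6, -4, 9, 5, -6, -3, -2, -7)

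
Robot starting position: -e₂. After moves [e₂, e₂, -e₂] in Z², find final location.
(0, 0)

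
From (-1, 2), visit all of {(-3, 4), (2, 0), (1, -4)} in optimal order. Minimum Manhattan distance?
18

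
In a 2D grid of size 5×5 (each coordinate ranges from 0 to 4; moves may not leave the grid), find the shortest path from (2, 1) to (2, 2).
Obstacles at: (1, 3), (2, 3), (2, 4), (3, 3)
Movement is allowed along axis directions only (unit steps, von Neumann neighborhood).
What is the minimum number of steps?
1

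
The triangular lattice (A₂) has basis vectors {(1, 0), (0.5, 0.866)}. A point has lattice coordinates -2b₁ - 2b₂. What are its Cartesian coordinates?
(-3, -1.732)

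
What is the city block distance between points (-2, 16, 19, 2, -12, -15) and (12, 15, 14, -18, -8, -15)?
44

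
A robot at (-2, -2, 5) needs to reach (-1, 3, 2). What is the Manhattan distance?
9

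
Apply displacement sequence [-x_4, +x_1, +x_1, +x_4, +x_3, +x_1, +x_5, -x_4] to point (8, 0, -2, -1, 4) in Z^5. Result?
(11, 0, -1, -2, 5)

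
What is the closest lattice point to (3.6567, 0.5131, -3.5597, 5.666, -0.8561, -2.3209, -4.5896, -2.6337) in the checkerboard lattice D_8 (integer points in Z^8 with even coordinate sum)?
(4, 1, -4, 6, -1, -2, -5, -3)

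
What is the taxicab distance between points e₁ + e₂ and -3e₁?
5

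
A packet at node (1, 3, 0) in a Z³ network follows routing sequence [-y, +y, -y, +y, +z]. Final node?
(1, 3, 1)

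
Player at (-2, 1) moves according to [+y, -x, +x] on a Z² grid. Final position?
(-2, 2)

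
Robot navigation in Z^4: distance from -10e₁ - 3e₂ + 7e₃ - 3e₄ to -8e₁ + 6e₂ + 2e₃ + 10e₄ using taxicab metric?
29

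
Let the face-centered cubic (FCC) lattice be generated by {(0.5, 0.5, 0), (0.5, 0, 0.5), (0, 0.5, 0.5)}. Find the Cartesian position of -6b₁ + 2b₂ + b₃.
(-2, -2.5, 1.5)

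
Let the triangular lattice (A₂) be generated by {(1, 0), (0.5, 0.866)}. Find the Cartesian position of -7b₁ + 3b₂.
(-5.5, 2.598)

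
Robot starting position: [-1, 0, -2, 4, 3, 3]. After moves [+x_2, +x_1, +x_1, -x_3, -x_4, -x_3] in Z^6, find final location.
(1, 1, -4, 3, 3, 3)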